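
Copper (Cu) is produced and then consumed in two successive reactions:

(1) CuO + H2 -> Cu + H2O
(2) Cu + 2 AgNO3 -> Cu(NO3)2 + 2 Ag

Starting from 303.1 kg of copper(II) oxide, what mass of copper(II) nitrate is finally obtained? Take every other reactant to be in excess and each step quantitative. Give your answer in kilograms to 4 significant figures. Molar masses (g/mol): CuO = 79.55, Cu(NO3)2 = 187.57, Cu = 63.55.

714.7 kg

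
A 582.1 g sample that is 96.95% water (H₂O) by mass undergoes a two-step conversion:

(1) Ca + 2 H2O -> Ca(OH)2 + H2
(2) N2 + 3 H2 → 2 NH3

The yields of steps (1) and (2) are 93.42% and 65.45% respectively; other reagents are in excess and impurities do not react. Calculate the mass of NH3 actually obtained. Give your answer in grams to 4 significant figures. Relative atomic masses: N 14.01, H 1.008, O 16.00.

108.8 g

Pure H2O = 582.1 × 0.9695 = 564.35 g.
M(H2O) = 2(1.008) + 16.00 = 18.016 g/mol.
M(NH3) = 14.01 + 3(1.008) = 17.034 g/mol.
n(H2O) = 564.35 / 18.016 = 31.325 mol.
Step 1 (H2O:H2 = 2:1): theoretical n(H2) = 15.662 mol; at 93.42% yield, n(H2) = 14.632 mol.
Step 2 (H2:NH3 = 3:2): theoretical n(NH3) = 9.7545 mol, so theoretical mass = 9.7545 × 17.034 = 166.16 g.
At 65.45% yield, actual mass of NH3 = 166.16 × 0.6545 = 108.75 g.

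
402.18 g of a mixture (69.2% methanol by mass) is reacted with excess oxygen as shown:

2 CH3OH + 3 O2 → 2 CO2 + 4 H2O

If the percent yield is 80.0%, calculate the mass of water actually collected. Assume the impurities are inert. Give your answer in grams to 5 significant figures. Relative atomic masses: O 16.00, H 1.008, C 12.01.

250.37 g

Pure CH3OH available = 402.18 g × 0.692 = 278.309 g.
M(CH3OH) = 12.01 + 4(1.008) + 16.00 = 32.042 g/mol.
M(H2O) = 2(1.008) + 16.00 = 18.016 g/mol.
n(CH3OH) = 278.309 g / 32.042 g/mol = 8.68574 mol.
From the equation the CH3OH:H2O mole ratio is 2:4, so n(H2O) = 8.68574 × 4/2 = 17.3715 mol.
Mass of H2O = 17.3715 mol × 18.016 g/mol = 312.965 g.
Actual mass collected = 312.965 g × 0.800 = 250.372 g.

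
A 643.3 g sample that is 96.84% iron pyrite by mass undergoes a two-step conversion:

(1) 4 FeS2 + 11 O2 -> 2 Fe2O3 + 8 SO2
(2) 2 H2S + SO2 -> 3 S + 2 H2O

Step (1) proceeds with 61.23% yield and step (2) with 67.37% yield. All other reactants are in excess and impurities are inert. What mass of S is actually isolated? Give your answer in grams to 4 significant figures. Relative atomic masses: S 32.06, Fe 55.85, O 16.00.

Pure FeS2 = 643.3 × 0.9684 = 622.97 g.
M(FeS2) = 55.85 + 2(32.06) = 119.97 g/mol.
M(S) = 32.06 g/mol.
n(FeS2) = 622.97 / 119.97 = 5.1927 mol.
Step 1 (FeS2:SO2 = 4:8): theoretical n(SO2) = 10.385 mol; at 61.23% yield, n(SO2) = 6.3590 mol.
Step 2 (SO2:S = 1:3): theoretical n(S) = 19.077 mol, so theoretical mass = 19.077 × 32.06 = 611.61 g.
At 67.37% yield, actual mass of S = 611.61 × 0.6737 = 412.04 g.

412.0 g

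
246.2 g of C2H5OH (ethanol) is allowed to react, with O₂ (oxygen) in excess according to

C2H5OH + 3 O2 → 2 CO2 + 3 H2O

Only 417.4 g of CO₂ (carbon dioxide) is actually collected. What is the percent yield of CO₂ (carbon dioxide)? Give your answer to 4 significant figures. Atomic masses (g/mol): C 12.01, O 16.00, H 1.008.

M(C2H5OH) = 2(12.01) + 6(1.008) + 16.00 = 46.068 g/mol.
M(CO2) = 12.01 + 2(16.00) = 44.01 g/mol.
n(C2H5OH) = 246.20 g / 46.068 g/mol = 5.3443 mol.
From the equation the C2H5OH:CO2 mole ratio is 1:2, so n(CO2) = 5.3443 × 2/1 = 10.689 mol.
Mass of CO2 = 10.689 mol × 44.01 g/mol = 470.40 g.
This is the theoretical yield. Percent yield = 417.4 g / 470.40 g × 100% = 88.732%.

88.73 %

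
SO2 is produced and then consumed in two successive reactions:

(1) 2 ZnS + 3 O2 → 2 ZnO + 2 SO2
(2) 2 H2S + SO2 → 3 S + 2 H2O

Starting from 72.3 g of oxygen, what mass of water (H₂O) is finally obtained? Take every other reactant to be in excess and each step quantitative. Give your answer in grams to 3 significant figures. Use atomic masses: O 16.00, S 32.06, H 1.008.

54.3 g

M(O2) = 2(16.00) = 32.00 g/mol.
M(H2O) = 2(1.008) + 16.00 = 18.016 g/mol.
n(O2) = 72.30 / 32.00 = 2.259 mol.
Step 1 gives a 3:2 ratio of O2 to SO2, so n(SO2) = 1.506 mol.
In step 2 the SO2:H2O ratio is 1:2, so n(H2O) = 3.012 mol.
Mass of H2O = 3.012 × 18.016 = 54.27 g.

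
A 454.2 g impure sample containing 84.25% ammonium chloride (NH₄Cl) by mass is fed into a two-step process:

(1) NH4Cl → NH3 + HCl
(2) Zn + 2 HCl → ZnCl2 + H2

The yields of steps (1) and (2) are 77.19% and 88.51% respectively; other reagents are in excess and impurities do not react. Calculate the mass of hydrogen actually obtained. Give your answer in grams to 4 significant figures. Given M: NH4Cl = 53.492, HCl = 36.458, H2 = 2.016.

Pure NH4Cl = 454.2 × 0.8425 = 382.66 g.
n(NH4Cl) = 382.66 / 53.492 = 7.1537 mol.
Step 1 (NH4Cl:HCl = 1:1): theoretical n(HCl) = 7.1537 mol; at 77.19% yield, n(HCl) = 5.5219 mol.
Step 2 (HCl:H2 = 2:1): theoretical n(H2) = 2.7610 mol, so theoretical mass = 2.7610 × 2.016 = 5.5661 g.
At 88.51% yield, actual mass of H2 = 5.5661 × 0.8851 = 4.9265 g.

4.927 g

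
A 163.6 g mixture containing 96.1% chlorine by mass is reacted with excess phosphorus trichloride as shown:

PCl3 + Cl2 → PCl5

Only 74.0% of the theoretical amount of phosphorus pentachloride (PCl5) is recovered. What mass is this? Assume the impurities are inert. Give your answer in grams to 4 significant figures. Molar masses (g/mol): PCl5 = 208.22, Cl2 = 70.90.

341.7 g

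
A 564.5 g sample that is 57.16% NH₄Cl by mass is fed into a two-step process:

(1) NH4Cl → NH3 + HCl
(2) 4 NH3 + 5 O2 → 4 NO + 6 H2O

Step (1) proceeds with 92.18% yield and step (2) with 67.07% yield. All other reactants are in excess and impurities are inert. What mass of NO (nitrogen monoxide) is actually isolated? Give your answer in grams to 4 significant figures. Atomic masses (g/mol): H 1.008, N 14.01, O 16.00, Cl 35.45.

111.9 g

Pure NH4Cl = 564.5 × 0.5716 = 322.67 g.
M(NH4Cl) = 14.01 + 4(1.008) + 35.45 = 53.492 g/mol.
M(NO) = 14.01 + 16.00 = 30.01 g/mol.
n(NH4Cl) = 322.67 / 53.492 = 6.0321 mol.
Step 1 (NH4Cl:NH3 = 1:1): theoretical n(NH3) = 6.0321 mol; at 92.18% yield, n(NH3) = 5.5604 mol.
Step 2 (NH3:NO = 4:4): theoretical n(NO) = 5.5604 mol, so theoretical mass = 5.5604 × 30.01 = 166.87 g.
At 67.07% yield, actual mass of NO = 166.87 × 0.6707 = 111.92 g.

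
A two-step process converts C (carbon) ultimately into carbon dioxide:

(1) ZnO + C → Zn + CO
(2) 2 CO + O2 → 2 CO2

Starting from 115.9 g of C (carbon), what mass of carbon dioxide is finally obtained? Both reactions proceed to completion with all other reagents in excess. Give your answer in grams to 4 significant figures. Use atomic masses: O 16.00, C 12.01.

M(C) = 12.01 g/mol.
M(CO2) = 12.01 + 2(16.00) = 44.01 g/mol.
n(C) = 115.90 / 12.01 = 9.6503 mol.
Step 1 gives a 1:1 ratio of C to CO, so n(CO) = 9.6503 mol.
In step 2 the CO:CO2 ratio is 2:2, so n(CO2) = 9.6503 mol.
Mass of CO2 = 9.6503 × 44.01 = 424.71 g.

424.7 g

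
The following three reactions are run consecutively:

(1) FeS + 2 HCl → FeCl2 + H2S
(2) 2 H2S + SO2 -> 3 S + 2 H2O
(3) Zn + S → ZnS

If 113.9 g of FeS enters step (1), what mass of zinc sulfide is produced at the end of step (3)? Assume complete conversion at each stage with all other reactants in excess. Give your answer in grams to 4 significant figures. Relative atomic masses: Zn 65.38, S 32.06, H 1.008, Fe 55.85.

189.4 g

M(FeS) = 55.85 + 32.06 = 87.91 g/mol.
M(ZnS) = 65.38 + 32.06 = 97.44 g/mol.
n(FeS) = 113.9 / 87.91 = 1.2956 mol.
Reaction (1): FeS→H2S ratio 1:1 ⇒ n(H2S) = 1.2956 mol.
Reaction (2): H2S→S ratio 2:3 ⇒ n(S) = 1.9435 mol.
Reaction (3): S→ZnS ratio 1:1 ⇒ n(ZnS) = 1.9435 mol.
Mass of ZnS = 1.9435 × 97.44 = 189.37 g.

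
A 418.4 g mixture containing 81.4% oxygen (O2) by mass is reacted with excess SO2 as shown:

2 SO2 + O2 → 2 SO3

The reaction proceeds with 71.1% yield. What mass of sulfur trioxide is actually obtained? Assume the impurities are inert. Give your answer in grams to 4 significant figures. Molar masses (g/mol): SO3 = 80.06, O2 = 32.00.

Pure O2 available = 418.4 g × 0.814 = 340.58 g.
n(O2) = 340.58 g / 32.00 g/mol = 10.643 mol.
From the equation the O2:SO3 mole ratio is 1:2, so n(SO3) = 10.643 × 2/1 = 21.286 mol.
Mass of SO3 = 21.286 mol × 80.06 g/mol = 1704.2 g.
Actual mass collected = 1704.2 g × 0.711 = 1211.7 g.

1212 g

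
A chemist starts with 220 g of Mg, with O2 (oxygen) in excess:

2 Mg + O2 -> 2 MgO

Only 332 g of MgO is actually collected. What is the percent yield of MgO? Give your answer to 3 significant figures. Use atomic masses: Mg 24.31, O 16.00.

M(Mg) = 24.31 g/mol.
M(MgO) = 24.31 + 16.00 = 40.31 g/mol.
n(Mg) = 220.0 g / 24.31 g/mol = 9.050 mol.
From the equation the Mg:MgO mole ratio is 2:2, so n(MgO) = 9.050 × 2/2 = 9.050 mol.
Mass of MgO = 9.050 mol × 40.31 g/mol = 364.8 g.
This is the theoretical yield. Percent yield = 332 g / 364.8 g × 100% = 91.01%.

91.0 %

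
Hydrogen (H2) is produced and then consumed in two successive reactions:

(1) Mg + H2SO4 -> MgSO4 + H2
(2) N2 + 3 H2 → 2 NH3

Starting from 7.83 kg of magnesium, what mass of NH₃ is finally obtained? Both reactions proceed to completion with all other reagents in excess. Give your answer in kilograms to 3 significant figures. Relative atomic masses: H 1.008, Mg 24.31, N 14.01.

M(Mg) = 24.31 g/mol.
M(NH3) = 14.01 + 3(1.008) = 17.034 g/mol.
7.83 kg = 7830 g.
n(Mg) = 7830 / 24.31 = 322.1 mol.
Step 1 gives a 1:1 ratio of Mg to H2, so n(H2) = 322.1 mol.
In step 2 the H2:NH3 ratio is 3:2, so n(NH3) = 214.7 mol.
Mass of NH3 = 214.7 × 17.034 = 3658 g = 3.66 kg.

3.66 kg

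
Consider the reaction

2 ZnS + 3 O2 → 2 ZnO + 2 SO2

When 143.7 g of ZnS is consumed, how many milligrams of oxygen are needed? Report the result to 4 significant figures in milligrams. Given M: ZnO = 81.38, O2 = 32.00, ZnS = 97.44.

70790 mg

n(ZnS) = 143.70 g / 97.44 g/mol = 1.4748 mol.
From the equation the ZnS:O2 mole ratio is 2:3, so n(O2) = 1.4748 × 3/2 = 2.2121 mol.
Mass of O2 = 2.2121 mol × 32.00 g/mol = 70.788 g.
Converting to mg: 70.788 g = 70790 mg.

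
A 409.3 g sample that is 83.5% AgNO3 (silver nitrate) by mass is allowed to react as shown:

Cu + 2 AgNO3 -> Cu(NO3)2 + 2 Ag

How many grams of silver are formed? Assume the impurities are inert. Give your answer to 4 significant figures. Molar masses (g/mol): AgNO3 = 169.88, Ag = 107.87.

Mass of pure AgNO3 = 409.3 g × 0.835 = 341.77 g.
n(AgNO3) = 341.77 g / 169.88 g/mol = 2.0118 mol.
From the equation the AgNO3:Ag mole ratio is 2:2, so n(Ag) = 2.0118 × 2/2 = 2.0118 mol.
Mass of Ag = 2.0118 mol × 107.87 g/mol = 217.01 g.

217.0 g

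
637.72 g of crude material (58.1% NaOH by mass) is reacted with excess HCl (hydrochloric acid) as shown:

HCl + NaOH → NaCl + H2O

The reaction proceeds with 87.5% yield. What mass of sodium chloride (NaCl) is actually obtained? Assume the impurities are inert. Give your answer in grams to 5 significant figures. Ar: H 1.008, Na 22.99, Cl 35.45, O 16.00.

473.68 g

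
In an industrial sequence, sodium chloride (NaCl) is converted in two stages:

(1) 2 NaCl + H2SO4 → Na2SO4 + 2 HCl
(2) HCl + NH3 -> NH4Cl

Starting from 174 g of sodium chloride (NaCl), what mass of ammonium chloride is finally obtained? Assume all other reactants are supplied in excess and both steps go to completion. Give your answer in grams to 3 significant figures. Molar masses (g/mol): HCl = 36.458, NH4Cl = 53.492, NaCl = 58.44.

n(NaCl) = 174.0 / 58.44 = 2.977 mol.
Step 1 gives a 2:2 ratio of NaCl to HCl, so n(HCl) = 2.977 mol.
In step 2 the HCl:NH4Cl ratio is 1:1, so n(NH4Cl) = 2.977 mol.
Mass of NH4Cl = 2.977 × 53.492 = 159.3 g.

159 g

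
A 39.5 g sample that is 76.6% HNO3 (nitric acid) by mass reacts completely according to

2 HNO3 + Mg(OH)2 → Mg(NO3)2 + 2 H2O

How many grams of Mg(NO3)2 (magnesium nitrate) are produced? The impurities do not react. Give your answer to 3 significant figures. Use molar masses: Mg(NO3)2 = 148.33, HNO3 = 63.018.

35.6 g

Mass of pure HNO3 = 39.5 g × 0.766 = 30.26 g.
n(HNO3) = 30.26 g / 63.018 g/mol = 0.4801 mol.
From the equation the HNO3:Mg(NO3)2 mole ratio is 2:1, so n(Mg(NO3)2) = 0.4801 × 1/2 = 0.2401 mol.
Mass of Mg(NO3)2 = 0.2401 mol × 148.33 g/mol = 35.61 g.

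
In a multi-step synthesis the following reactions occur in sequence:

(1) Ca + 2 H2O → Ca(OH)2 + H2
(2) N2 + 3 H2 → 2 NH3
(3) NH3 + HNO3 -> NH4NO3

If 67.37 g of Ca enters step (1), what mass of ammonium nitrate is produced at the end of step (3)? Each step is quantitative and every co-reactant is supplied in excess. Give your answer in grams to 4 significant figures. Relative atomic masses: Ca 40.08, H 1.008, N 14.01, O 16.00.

89.71 g

M(Ca) = 40.08 g/mol.
M(NH4NO3) = 2(14.01) + 4(1.008) + 3(16.00) = 80.052 g/mol.
n(Ca) = 67.37 / 40.08 = 1.6809 mol.
Reaction (1): Ca→H2 ratio 1:1 ⇒ n(H2) = 1.6809 mol.
Reaction (2): H2→NH3 ratio 3:2 ⇒ n(NH3) = 1.1206 mol.
Reaction (3): NH3→NH4NO3 ratio 1:1 ⇒ n(NH4NO3) = 1.1206 mol.
Mass of NH4NO3 = 1.1206 × 80.052 = 89.706 g.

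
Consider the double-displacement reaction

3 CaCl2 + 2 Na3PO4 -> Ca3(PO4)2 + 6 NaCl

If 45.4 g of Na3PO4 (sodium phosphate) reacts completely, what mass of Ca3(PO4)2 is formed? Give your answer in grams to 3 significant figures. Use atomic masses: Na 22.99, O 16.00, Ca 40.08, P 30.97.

M(Na3PO4) = 3(22.99) + 30.97 + 4(16.00) = 163.94 g/mol.
M(Ca3(PO4)2) = 3(40.08) + 2(30.97) + 8(16.00) = 310.18 g/mol.
n(Na3PO4) = 45.40 g / 163.94 g/mol = 0.2769 mol.
From the equation the Na3PO4:Ca3(PO4)2 mole ratio is 2:1, so n(Ca3(PO4)2) = 0.2769 × 1/2 = 0.1385 mol.
Mass of Ca3(PO4)2 = 0.1385 mol × 310.18 g/mol = 42.95 g.

42.9 g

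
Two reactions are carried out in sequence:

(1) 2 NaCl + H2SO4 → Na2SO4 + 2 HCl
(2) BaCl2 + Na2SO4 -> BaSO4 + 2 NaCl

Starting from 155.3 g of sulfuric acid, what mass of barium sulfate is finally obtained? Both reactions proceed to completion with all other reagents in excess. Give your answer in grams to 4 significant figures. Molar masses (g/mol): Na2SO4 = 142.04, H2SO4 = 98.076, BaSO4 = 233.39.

369.6 g

n(H2SO4) = 155.30 / 98.076 = 1.5835 mol.
Step 1 gives a 1:1 ratio of H2SO4 to Na2SO4, so n(Na2SO4) = 1.5835 mol.
In step 2 the Na2SO4:BaSO4 ratio is 1:1, so n(BaSO4) = 1.5835 mol.
Mass of BaSO4 = 1.5835 × 233.39 = 369.57 g.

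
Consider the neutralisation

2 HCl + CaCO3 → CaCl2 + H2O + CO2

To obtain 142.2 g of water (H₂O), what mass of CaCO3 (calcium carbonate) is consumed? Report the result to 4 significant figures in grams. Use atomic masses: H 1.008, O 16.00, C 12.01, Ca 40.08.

790.0 g

M(H2O) = 2(1.008) + 16.00 = 18.016 g/mol.
M(CaCO3) = 40.08 + 12.01 + 3(16.00) = 100.09 g/mol.
n(H2O) = 142.20 g / 18.016 g/mol = 7.8930 mol.
From the equation the H2O:CaCO3 mole ratio is 1:1, so n(CaCO3) = 7.8930 × 1/1 = 7.8930 mol.
Mass of CaCO3 = 7.8930 mol × 100.09 g/mol = 790.01 g.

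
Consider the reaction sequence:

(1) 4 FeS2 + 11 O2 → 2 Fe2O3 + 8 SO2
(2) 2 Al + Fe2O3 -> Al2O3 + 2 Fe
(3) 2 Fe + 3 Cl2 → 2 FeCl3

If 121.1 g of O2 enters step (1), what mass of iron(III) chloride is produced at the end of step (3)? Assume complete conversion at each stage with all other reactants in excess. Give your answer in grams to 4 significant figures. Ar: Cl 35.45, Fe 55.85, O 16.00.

223.2 g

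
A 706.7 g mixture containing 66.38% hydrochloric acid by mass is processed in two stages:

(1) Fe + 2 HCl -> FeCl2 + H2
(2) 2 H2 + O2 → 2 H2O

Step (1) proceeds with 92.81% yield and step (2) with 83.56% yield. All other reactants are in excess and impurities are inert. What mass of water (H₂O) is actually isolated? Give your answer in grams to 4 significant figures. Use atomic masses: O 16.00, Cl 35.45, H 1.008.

Pure HCl = 706.7 × 0.6638 = 469.11 g.
M(HCl) = 1.008 + 35.45 = 36.458 g/mol.
M(H2O) = 2(1.008) + 16.00 = 18.016 g/mol.
n(HCl) = 469.11 / 36.458 = 12.867 mol.
Step 1 (HCl:H2 = 2:1): theoretical n(H2) = 6.4335 mol; at 92.81% yield, n(H2) = 5.9710 mol.
Step 2 (H2:H2O = 2:2): theoretical n(H2O) = 5.9710 mol, so theoretical mass = 5.9710 × 18.016 = 107.57 g.
At 83.56% yield, actual mass of H2O = 107.57 × 0.8356 = 89.888 g.

89.89 g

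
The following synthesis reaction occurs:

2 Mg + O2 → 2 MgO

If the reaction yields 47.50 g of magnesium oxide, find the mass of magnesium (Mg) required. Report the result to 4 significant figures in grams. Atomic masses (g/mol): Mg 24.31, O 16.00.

M(MgO) = 24.31 + 16.00 = 40.31 g/mol.
M(Mg) = 24.31 g/mol.
n(MgO) = 47.500 g / 40.31 g/mol = 1.1784 mol.
From the equation the MgO:Mg mole ratio is 2:2, so n(Mg) = 1.1784 × 2/2 = 1.1784 mol.
Mass of Mg = 1.1784 mol × 24.31 g/mol = 28.646 g.

28.65 g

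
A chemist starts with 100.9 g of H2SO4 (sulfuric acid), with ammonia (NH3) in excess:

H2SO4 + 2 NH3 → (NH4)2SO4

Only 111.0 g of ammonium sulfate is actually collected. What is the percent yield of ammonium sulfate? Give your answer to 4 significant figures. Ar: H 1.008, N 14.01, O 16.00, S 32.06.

M(H2SO4) = 2(1.008) + 32.06 + 4(16.00) = 98.076 g/mol.
M((NH4)2SO4) = 2(14.01) + 8(1.008) + 32.06 + 4(16.00) = 132.144 g/mol.
n(H2SO4) = 100.90 g / 98.076 g/mol = 1.0288 mol.
From the equation the H2SO4:(NH4)2SO4 mole ratio is 1:1, so n((NH4)2SO4) = 1.0288 × 1/1 = 1.0288 mol.
Mass of (NH4)2SO4 = 1.0288 mol × 132.144 g/mol = 135.95 g.
This is the theoretical yield. Percent yield = 111.0 g / 135.95 g × 100% = 81.648%.

81.65 %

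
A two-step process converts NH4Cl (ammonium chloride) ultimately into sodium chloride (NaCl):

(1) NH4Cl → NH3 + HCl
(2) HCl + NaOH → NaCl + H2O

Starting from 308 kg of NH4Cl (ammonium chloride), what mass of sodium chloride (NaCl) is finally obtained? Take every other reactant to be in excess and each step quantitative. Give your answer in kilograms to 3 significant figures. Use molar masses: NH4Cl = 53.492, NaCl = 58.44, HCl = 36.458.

336 kg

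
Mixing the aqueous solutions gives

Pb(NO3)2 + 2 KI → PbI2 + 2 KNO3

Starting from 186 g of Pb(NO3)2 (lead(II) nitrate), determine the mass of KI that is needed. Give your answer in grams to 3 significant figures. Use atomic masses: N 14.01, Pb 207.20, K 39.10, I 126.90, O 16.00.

186 g

M(Pb(NO3)2) = 207.20 + 2(14.01) + 6(16.00) = 331.22 g/mol.
M(KI) = 39.10 + 126.90 = 166.00 g/mol.
n(Pb(NO3)2) = 186.0 g / 331.22 g/mol = 0.5616 mol.
From the equation the Pb(NO3)2:KI mole ratio is 1:2, so n(KI) = 0.5616 × 2/1 = 1.123 mol.
Mass of KI = 1.123 mol × 166.00 g/mol = 186.4 g.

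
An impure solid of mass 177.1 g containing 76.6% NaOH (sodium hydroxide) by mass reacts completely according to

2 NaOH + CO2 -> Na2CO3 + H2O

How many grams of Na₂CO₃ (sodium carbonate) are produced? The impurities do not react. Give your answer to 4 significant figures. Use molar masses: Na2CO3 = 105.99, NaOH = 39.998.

Mass of pure NaOH = 177.1 g × 0.766 = 135.66 g.
n(NaOH) = 135.66 g / 39.998 g/mol = 3.3916 mol.
From the equation the NaOH:Na2CO3 mole ratio is 2:1, so n(Na2CO3) = 3.3916 × 1/2 = 1.6958 mol.
Mass of Na2CO3 = 1.6958 mol × 105.99 g/mol = 179.74 g.

179.7 g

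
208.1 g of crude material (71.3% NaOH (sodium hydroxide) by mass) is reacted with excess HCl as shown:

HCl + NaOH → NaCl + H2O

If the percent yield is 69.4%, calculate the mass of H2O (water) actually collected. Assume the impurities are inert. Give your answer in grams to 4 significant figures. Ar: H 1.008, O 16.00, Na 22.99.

Pure NaOH available = 208.1 g × 0.713 = 148.38 g.
M(NaOH) = 22.99 + 16.00 + 1.008 = 39.998 g/mol.
M(H2O) = 2(1.008) + 16.00 = 18.016 g/mol.
n(NaOH) = 148.38 g / 39.998 g/mol = 3.7096 mol.
From the equation the NaOH:H2O mole ratio is 1:1, so n(H2O) = 3.7096 × 1/1 = 3.7096 mol.
Mass of H2O = 3.7096 mol × 18.016 g/mol = 66.832 g.
Actual mass collected = 66.832 g × 0.694 = 46.381 g.

46.38 g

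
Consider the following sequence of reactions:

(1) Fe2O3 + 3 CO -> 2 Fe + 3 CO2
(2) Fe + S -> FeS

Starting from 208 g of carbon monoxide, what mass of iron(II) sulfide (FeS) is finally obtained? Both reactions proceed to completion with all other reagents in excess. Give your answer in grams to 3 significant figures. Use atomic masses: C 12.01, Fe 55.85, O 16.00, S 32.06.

M(CO) = 12.01 + 16.00 = 28.01 g/mol.
M(FeS) = 55.85 + 32.06 = 87.91 g/mol.
n(CO) = 208.0 / 28.01 = 7.426 mol.
Step 1 gives a 3:2 ratio of CO to Fe, so n(Fe) = 4.951 mol.
In step 2 the Fe:FeS ratio is 1:1, so n(FeS) = 4.951 mol.
Mass of FeS = 4.951 × 87.91 = 435.2 g.

435 g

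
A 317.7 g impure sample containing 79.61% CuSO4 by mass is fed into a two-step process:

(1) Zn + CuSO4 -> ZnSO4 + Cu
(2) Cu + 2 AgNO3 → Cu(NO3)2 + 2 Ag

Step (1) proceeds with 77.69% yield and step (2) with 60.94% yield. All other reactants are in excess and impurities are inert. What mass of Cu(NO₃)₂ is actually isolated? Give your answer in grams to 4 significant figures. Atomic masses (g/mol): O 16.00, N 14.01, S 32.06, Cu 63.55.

Pure CuSO4 = 317.7 × 0.7961 = 252.92 g.
M(CuSO4) = 63.55 + 32.06 + 4(16.00) = 159.61 g/mol.
M(Cu(NO3)2) = 63.55 + 2(14.01) + 6(16.00) = 187.57 g/mol.
n(CuSO4) = 252.92 / 159.61 = 1.5846 mol.
Step 1 (CuSO4:Cu = 1:1): theoretical n(Cu) = 1.5846 mol; at 77.69% yield, n(Cu) = 1.2311 mol.
Step 2 (Cu:Cu(NO3)2 = 1:1): theoretical n(Cu(NO3)2) = 1.2311 mol, so theoretical mass = 1.2311 × 187.57 = 230.92 g.
At 60.94% yield, actual mass of Cu(NO3)2 = 230.92 × 0.6094 = 140.72 g.

140.7 g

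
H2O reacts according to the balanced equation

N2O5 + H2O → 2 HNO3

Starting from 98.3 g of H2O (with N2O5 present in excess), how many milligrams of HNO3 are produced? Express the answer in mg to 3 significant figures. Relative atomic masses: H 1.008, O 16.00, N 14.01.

M(H2O) = 2(1.008) + 16.00 = 18.016 g/mol.
M(HNO3) = 1.008 + 14.01 + 3(16.00) = 63.018 g/mol.
n(H2O) = 98.30 g / 18.016 g/mol = 5.456 mol.
From the equation the H2O:HNO3 mole ratio is 1:2, so n(HNO3) = 5.456 × 2/1 = 10.91 mol.
Mass of HNO3 = 10.91 mol × 63.018 g/mol = 687.7 g.
Converting to mg: 687.7 g = 688000 mg.

688000 mg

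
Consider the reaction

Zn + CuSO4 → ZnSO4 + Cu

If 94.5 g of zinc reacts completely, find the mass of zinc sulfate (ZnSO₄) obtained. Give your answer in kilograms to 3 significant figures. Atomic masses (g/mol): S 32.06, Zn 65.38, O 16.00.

M(Zn) = 65.38 g/mol.
M(ZnSO4) = 65.38 + 32.06 + 4(16.00) = 161.44 g/mol.
n(Zn) = 94.50 g / 65.38 g/mol = 1.445 mol.
From the equation the Zn:ZnSO4 mole ratio is 1:1, so n(ZnSO4) = 1.445 × 1/1 = 1.445 mol.
Mass of ZnSO4 = 1.445 mol × 161.44 g/mol = 233.3 g.
Converting to kg: 233.3 g = 0.233 kg.

0.233 kg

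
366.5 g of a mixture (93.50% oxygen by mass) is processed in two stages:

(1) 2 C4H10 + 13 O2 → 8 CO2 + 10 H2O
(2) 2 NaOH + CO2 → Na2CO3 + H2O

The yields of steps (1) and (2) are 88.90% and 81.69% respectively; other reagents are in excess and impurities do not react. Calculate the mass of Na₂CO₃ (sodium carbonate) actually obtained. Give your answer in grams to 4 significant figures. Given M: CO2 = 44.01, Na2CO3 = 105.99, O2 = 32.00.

Pure O2 = 366.5 × 0.9350 = 342.68 g.
n(O2) = 342.68 / 32.00 = 10.709 mol.
Step 1 (O2:CO2 = 13:8): theoretical n(CO2) = 6.5900 mol; at 88.90% yield, n(CO2) = 5.8585 mol.
Step 2 (CO2:Na2CO3 = 1:1): theoretical n(Na2CO3) = 5.8585 mol, so theoretical mass = 5.8585 × 105.99 = 620.94 g.
At 81.69% yield, actual mass of Na2CO3 = 620.94 × 0.8169 = 507.25 g.

507.2 g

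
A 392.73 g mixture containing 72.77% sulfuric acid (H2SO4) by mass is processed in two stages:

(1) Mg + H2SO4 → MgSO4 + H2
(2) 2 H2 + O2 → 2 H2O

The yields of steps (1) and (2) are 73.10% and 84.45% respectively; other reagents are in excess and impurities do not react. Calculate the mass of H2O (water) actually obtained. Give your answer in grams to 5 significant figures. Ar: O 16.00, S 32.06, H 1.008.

32.409 g

Pure H2SO4 = 392.73 × 0.7277 = 285.790 g.
M(H2SO4) = 2(1.008) + 32.06 + 4(16.00) = 98.076 g/mol.
M(H2O) = 2(1.008) + 16.00 = 18.016 g/mol.
n(H2SO4) = 285.790 / 98.076 = 2.91396 mol.
Step 1 (H2SO4:H2 = 1:1): theoretical n(H2) = 2.91396 mol; at 73.10% yield, n(H2) = 2.13011 mol.
Step 2 (H2:H2O = 2:2): theoretical n(H2O) = 2.13011 mol, so theoretical mass = 2.13011 × 18.016 = 38.3760 g.
At 84.45% yield, actual mass of H2O = 38.3760 × 0.8445 = 32.4085 g.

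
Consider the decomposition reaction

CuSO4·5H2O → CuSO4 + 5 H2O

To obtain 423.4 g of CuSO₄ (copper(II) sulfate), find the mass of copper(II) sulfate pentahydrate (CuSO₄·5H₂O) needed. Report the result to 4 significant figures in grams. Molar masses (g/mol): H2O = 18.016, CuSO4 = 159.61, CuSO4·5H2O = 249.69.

n(CuSO4) = 423.40 g / 159.61 g/mol = 2.6527 mol.
From the equation the CuSO4:CuSO4·5H2O mole ratio is 1:1, so n(CuSO4·5H2O) = 2.6527 × 1/1 = 2.6527 mol.
Mass of CuSO4·5H2O = 2.6527 mol × 249.69 g/mol = 662.36 g.

662.4 g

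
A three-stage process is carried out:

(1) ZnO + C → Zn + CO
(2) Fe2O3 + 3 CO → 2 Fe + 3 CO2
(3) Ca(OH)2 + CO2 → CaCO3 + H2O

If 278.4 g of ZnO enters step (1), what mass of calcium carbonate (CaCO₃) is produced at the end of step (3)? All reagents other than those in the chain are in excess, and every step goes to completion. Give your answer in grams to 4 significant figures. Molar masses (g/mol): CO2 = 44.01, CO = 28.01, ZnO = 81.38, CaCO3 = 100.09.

342.4 g

n(ZnO) = 278.4 / 81.38 = 3.4210 mol.
Reaction (1): ZnO→CO ratio 1:1 ⇒ n(CO) = 3.4210 mol.
Reaction (2): CO→CO2 ratio 3:3 ⇒ n(CO2) = 3.4210 mol.
Reaction (3): CO2→CaCO3 ratio 1:1 ⇒ n(CaCO3) = 3.4210 mol.
Mass of CaCO3 = 3.4210 × 100.09 = 342.41 g.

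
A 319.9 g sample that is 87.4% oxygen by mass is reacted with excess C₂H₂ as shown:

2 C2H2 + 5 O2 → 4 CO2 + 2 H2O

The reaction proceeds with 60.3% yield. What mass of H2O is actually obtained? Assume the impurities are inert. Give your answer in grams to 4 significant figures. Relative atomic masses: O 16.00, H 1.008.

37.97 g

Pure O2 available = 319.9 g × 0.874 = 279.59 g.
M(O2) = 2(16.00) = 32.00 g/mol.
M(H2O) = 2(1.008) + 16.00 = 18.016 g/mol.
n(O2) = 279.59 g / 32.00 g/mol = 8.7373 mol.
From the equation the O2:H2O mole ratio is 5:2, so n(H2O) = 8.7373 × 2/5 = 3.4949 mol.
Mass of H2O = 3.4949 mol × 18.016 g/mol = 62.964 g.
Actual mass collected = 62.964 g × 0.603 = 37.967 g.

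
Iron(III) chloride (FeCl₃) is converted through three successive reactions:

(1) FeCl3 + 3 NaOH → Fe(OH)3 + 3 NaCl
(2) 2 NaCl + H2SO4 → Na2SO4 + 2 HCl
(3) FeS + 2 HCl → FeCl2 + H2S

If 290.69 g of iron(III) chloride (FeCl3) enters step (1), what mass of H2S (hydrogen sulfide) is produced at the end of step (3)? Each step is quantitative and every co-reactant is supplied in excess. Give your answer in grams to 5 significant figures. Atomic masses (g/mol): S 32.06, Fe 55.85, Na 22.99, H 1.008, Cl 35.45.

91.605 g

M(FeCl3) = 55.85 + 3(35.45) = 162.20 g/mol.
M(H2S) = 2(1.008) + 32.06 = 34.076 g/mol.
n(FeCl3) = 290.69 / 162.20 = 1.79217 mol.
Reaction (1): FeCl3→NaCl ratio 1:3 ⇒ n(NaCl) = 5.37651 mol.
Reaction (2): NaCl→HCl ratio 2:2 ⇒ n(HCl) = 5.37651 mol.
Reaction (3): HCl→H2S ratio 2:1 ⇒ n(H2S) = 2.68826 mol.
Mass of H2S = 2.68826 × 34.076 = 91.6050 g.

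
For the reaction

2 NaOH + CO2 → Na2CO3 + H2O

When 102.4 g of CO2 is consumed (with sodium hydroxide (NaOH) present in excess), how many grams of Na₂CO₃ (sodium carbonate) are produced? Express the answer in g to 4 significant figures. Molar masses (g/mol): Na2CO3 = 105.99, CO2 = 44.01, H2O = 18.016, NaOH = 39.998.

n(CO2) = 102.40 g / 44.01 g/mol = 2.3267 mol.
From the equation the CO2:Na2CO3 mole ratio is 1:1, so n(Na2CO3) = 2.3267 × 1/1 = 2.3267 mol.
Mass of Na2CO3 = 2.3267 mol × 105.99 g/mol = 246.61 g.

246.6 g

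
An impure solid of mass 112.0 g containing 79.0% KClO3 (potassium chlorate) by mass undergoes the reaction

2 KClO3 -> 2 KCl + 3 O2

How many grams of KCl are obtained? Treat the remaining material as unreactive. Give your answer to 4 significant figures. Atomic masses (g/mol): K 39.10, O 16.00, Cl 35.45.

53.82 g

Mass of pure KClO3 = 112.0 g × 0.790 = 88.480 g.
M(KClO3) = 39.10 + 35.45 + 3(16.00) = 122.55 g/mol.
M(KCl) = 39.10 + 35.45 = 74.55 g/mol.
n(KClO3) = 88.480 g / 122.55 g/mol = 0.72199 mol.
From the equation the KClO3:KCl mole ratio is 2:2, so n(KCl) = 0.72199 × 2/2 = 0.72199 mol.
Mass of KCl = 0.72199 mol × 74.55 g/mol = 53.824 g.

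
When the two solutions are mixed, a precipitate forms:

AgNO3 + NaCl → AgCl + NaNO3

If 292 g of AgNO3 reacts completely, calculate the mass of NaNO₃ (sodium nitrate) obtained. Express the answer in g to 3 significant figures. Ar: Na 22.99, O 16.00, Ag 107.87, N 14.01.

M(AgNO3) = 107.87 + 14.01 + 3(16.00) = 169.88 g/mol.
M(NaNO3) = 22.99 + 14.01 + 3(16.00) = 85.00 g/mol.
n(AgNO3) = 292.0 g / 169.88 g/mol = 1.719 mol.
From the equation the AgNO3:NaNO3 mole ratio is 1:1, so n(NaNO3) = 1.719 × 1/1 = 1.719 mol.
Mass of NaNO3 = 1.719 mol × 85.00 g/mol = 146.1 g.

146 g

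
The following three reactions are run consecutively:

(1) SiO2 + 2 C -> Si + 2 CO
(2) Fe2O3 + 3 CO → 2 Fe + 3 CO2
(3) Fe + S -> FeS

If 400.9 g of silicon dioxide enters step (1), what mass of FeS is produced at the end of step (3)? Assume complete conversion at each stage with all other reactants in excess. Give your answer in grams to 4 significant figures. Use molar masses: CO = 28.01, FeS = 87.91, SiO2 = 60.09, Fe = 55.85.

n(SiO2) = 400.9 / 60.09 = 6.6717 mol.
Reaction (1): SiO2→CO ratio 1:2 ⇒ n(CO) = 13.343 mol.
Reaction (2): CO→Fe ratio 3:2 ⇒ n(Fe) = 8.8955 mol.
Reaction (3): Fe→FeS ratio 1:1 ⇒ n(FeS) = 8.8955 mol.
Mass of FeS = 8.8955 × 87.91 = 782.01 g.

782.0 g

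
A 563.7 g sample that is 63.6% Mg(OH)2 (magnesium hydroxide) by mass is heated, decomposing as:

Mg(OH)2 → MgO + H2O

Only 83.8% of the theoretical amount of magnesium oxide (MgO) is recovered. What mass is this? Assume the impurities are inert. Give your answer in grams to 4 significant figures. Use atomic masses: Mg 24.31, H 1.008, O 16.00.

Pure Mg(OH)2 available = 563.7 g × 0.636 = 358.51 g.
M(Mg(OH)2) = 24.31 + 2(16.00) + 2(1.008) = 58.326 g/mol.
M(MgO) = 24.31 + 16.00 = 40.31 g/mol.
n(Mg(OH)2) = 358.51 g / 58.326 g/mol = 6.1467 mol.
From the equation the Mg(OH)2:MgO mole ratio is 1:1, so n(MgO) = 6.1467 × 1/1 = 6.1467 mol.
Mass of MgO = 6.1467 mol × 40.31 g/mol = 247.77 g.
Actual mass collected = 247.77 g × 0.838 = 207.63 g.

207.6 g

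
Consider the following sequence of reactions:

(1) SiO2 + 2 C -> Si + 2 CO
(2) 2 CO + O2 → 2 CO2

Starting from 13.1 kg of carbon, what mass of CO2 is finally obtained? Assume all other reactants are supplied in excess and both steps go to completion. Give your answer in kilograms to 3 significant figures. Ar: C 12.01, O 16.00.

48.0 kg

M(C) = 12.01 g/mol.
M(CO2) = 12.01 + 2(16.00) = 44.01 g/mol.
13.1 kg = 13100 g.
n(C) = 13100 / 12.01 = 1091 mol.
Step 1 gives a 2:2 ratio of C to CO, so n(CO) = 1091 mol.
In step 2 the CO:CO2 ratio is 2:2, so n(CO2) = 1091 mol.
Mass of CO2 = 1091 × 44.01 = 48000 g = 48.0 kg.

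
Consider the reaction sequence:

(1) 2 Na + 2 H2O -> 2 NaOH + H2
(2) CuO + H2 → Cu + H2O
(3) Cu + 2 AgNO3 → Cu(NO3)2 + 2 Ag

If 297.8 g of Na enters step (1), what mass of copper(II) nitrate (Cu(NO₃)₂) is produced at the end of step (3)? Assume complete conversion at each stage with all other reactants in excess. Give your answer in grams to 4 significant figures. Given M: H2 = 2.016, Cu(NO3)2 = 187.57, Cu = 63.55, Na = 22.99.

1215 g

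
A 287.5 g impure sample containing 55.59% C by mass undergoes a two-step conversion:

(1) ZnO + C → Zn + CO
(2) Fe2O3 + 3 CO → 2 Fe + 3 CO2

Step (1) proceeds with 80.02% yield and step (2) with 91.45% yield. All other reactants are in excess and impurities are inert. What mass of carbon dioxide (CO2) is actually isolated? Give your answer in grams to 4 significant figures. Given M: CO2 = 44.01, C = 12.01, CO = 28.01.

428.6 g

Pure C = 287.5 × 0.5559 = 159.82 g.
n(C) = 159.82 / 12.01 = 13.307 mol.
Step 1 (C:CO = 1:1): theoretical n(CO) = 13.307 mol; at 80.02% yield, n(CO) = 10.649 mol.
Step 2 (CO:CO2 = 3:3): theoretical n(CO2) = 10.649 mol, so theoretical mass = 10.649 × 44.01 = 468.64 g.
At 91.45% yield, actual mass of CO2 = 468.64 × 0.9145 = 428.57 g.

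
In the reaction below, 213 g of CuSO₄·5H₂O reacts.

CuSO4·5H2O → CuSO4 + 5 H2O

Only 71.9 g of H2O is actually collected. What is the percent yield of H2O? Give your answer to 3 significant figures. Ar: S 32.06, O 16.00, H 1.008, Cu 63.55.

M(CuSO4·5H2O) = 63.55 + 32.06 + 9(16.00) + 10(1.008) = 249.69 g/mol.
M(H2O) = 2(1.008) + 16.00 = 18.016 g/mol.
n(CuSO4·5H2O) = 213.0 g / 249.69 g/mol = 0.8531 mol.
From the equation the CuSO4·5H2O:H2O mole ratio is 1:5, so n(H2O) = 0.8531 × 5/1 = 4.265 mol.
Mass of H2O = 4.265 mol × 18.016 g/mol = 76.84 g.
This is the theoretical yield. Percent yield = 71.9 g / 76.84 g × 100% = 93.57%.

93.6 %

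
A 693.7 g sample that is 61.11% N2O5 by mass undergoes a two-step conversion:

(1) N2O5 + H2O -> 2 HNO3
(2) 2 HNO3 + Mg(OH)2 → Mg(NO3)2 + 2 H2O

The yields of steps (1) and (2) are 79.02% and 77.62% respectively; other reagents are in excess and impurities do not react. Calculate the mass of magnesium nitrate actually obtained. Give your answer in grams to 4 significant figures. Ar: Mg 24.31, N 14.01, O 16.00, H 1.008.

Pure N2O5 = 693.7 × 0.6111 = 423.92 g.
M(N2O5) = 2(14.01) + 5(16.00) = 108.02 g/mol.
M(Mg(NO3)2) = 24.31 + 2(14.01) + 6(16.00) = 148.33 g/mol.
n(N2O5) = 423.92 / 108.02 = 3.9245 mol.
Step 1 (N2O5:HNO3 = 1:2): theoretical n(HNO3) = 7.8489 mol; at 79.02% yield, n(HNO3) = 6.2022 mol.
Step 2 (HNO3:Mg(NO3)2 = 2:1): theoretical n(Mg(NO3)2) = 3.1011 mol, so theoretical mass = 3.1011 × 148.33 = 459.99 g.
At 77.62% yield, actual mass of Mg(NO3)2 = 459.99 × 0.7762 = 357.04 g.

357.0 g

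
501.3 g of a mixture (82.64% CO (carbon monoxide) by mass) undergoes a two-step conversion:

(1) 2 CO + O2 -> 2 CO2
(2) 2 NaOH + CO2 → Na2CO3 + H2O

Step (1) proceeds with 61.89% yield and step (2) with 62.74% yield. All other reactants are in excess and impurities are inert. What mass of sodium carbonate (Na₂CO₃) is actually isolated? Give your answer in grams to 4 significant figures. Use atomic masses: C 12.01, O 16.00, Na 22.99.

608.7 g

Pure CO = 501.3 × 0.8264 = 414.27 g.
M(CO) = 12.01 + 16.00 = 28.01 g/mol.
M(Na2CO3) = 2(22.99) + 12.01 + 3(16.00) = 105.99 g/mol.
n(CO) = 414.27 / 28.01 = 14.790 mol.
Step 1 (CO:CO2 = 2:2): theoretical n(CO2) = 14.790 mol; at 61.89% yield, n(CO2) = 9.1537 mol.
Step 2 (CO2:Na2CO3 = 1:1): theoretical n(Na2CO3) = 9.1537 mol, so theoretical mass = 9.1537 × 105.99 = 970.20 g.
At 62.74% yield, actual mass of Na2CO3 = 970.20 × 0.6274 = 608.70 g.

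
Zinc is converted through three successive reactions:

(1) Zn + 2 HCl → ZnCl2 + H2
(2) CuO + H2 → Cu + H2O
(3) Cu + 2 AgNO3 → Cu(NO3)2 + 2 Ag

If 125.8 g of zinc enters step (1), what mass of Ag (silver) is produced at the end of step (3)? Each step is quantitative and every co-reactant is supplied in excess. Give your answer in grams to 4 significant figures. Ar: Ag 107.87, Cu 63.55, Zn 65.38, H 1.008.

415.1 g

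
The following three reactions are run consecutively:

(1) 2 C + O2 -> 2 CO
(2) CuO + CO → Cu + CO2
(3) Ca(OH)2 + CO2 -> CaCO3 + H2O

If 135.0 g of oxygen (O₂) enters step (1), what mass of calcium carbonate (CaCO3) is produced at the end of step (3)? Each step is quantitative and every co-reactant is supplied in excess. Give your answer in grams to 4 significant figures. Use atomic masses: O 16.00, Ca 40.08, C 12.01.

M(O2) = 2(16.00) = 32.00 g/mol.
M(CaCO3) = 40.08 + 12.01 + 3(16.00) = 100.09 g/mol.
n(O2) = 135.0 / 32.00 = 4.2188 mol.
Reaction (1): O2→CO ratio 1:2 ⇒ n(CO) = 8.4375 mol.
Reaction (2): CO→CO2 ratio 1:1 ⇒ n(CO2) = 8.4375 mol.
Reaction (3): CO2→CaCO3 ratio 1:1 ⇒ n(CaCO3) = 8.4375 mol.
Mass of CaCO3 = 8.4375 × 100.09 = 844.51 g.

844.5 g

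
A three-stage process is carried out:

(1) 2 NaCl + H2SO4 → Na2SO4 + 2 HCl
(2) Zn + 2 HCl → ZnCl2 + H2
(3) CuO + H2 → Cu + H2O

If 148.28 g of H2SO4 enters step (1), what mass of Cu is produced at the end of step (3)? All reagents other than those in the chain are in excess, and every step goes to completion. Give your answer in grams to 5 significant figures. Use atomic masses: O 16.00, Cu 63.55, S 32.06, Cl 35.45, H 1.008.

96.081 g

M(H2SO4) = 2(1.008) + 32.06 + 4(16.00) = 98.076 g/mol.
M(Cu) = 63.55 g/mol.
n(H2SO4) = 148.28 / 98.076 = 1.51189 mol.
Reaction (1): H2SO4→HCl ratio 1:2 ⇒ n(HCl) = 3.02378 mol.
Reaction (2): HCl→H2 ratio 2:1 ⇒ n(H2) = 1.51189 mol.
Reaction (3): H2→Cu ratio 1:1 ⇒ n(Cu) = 1.51189 mol.
Mass of Cu = 1.51189 × 63.55 = 96.0805 g.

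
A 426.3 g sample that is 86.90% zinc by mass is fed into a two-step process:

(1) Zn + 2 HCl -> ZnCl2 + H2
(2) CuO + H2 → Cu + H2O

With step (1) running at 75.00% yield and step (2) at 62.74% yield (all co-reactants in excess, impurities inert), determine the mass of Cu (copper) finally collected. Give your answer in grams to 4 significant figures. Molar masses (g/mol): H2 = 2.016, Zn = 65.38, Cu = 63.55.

Pure Zn = 426.3 × 0.8690 = 370.45 g.
n(Zn) = 370.45 / 65.38 = 5.6662 mol.
Step 1 (Zn:H2 = 1:1): theoretical n(H2) = 5.6662 mol; at 75.00% yield, n(H2) = 4.2496 mol.
Step 2 (H2:Cu = 1:1): theoretical n(Cu) = 4.2496 mol, so theoretical mass = 4.2496 × 63.55 = 270.06 g.
At 62.74% yield, actual mass of Cu = 270.06 × 0.6274 = 169.44 g.

169.4 g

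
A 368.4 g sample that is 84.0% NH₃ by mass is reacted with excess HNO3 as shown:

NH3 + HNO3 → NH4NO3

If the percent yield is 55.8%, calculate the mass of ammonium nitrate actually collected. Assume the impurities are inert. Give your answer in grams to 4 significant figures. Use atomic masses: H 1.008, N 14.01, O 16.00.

Pure NH3 available = 368.4 g × 0.840 = 309.46 g.
M(NH3) = 14.01 + 3(1.008) = 17.034 g/mol.
M(NH4NO3) = 2(14.01) + 4(1.008) + 3(16.00) = 80.052 g/mol.
n(NH3) = 309.46 g / 17.034 g/mol = 18.167 mol.
From the equation the NH3:NH4NO3 mole ratio is 1:1, so n(NH4NO3) = 18.167 × 1/1 = 18.167 mol.
Mass of NH4NO3 = 18.167 mol × 80.052 g/mol = 1454.3 g.
Actual mass collected = 1454.3 g × 0.558 = 811.50 g.

811.5 g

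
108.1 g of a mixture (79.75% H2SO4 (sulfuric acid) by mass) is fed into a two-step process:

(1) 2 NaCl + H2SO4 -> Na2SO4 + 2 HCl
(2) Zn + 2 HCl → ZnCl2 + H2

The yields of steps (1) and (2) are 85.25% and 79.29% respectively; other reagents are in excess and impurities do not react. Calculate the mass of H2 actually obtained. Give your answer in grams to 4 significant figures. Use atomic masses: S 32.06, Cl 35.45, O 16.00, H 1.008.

Pure H2SO4 = 108.1 × 0.7975 = 86.210 g.
M(H2SO4) = 2(1.008) + 32.06 + 4(16.00) = 98.076 g/mol.
M(H2) = 2(1.008) = 2.016 g/mol.
n(H2SO4) = 86.210 / 98.076 = 0.87901 mol.
Step 1 (H2SO4:HCl = 1:2): theoretical n(HCl) = 1.7580 mol; at 85.25% yield, n(HCl) = 1.4987 mol.
Step 2 (HCl:H2 = 2:1): theoretical n(H2) = 0.74936 mol, so theoretical mass = 0.74936 × 2.016 = 1.5107 g.
At 79.29% yield, actual mass of H2 = 1.5107 × 0.7929 = 1.1978 g.

1.198 g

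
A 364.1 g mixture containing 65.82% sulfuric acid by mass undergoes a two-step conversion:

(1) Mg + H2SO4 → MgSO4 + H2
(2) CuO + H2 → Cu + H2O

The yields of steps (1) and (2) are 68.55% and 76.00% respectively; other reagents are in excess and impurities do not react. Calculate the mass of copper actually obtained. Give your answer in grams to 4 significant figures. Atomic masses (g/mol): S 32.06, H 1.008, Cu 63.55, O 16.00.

Pure H2SO4 = 364.1 × 0.6582 = 239.65 g.
M(H2SO4) = 2(1.008) + 32.06 + 4(16.00) = 98.076 g/mol.
M(Cu) = 63.55 g/mol.
n(H2SO4) = 239.65 / 98.076 = 2.4435 mol.
Step 1 (H2SO4:H2 = 1:1): theoretical n(H2) = 2.4435 mol; at 68.55% yield, n(H2) = 1.6750 mol.
Step 2 (H2:Cu = 1:1): theoretical n(Cu) = 1.6750 mol, so theoretical mass = 1.6750 × 63.55 = 106.45 g.
At 76.00% yield, actual mass of Cu = 106.45 × 0.7600 = 80.901 g.

80.90 g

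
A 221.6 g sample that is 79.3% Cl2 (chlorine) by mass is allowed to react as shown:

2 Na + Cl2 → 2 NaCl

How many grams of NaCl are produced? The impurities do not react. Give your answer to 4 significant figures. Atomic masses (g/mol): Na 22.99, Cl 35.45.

Mass of pure Cl2 = 221.6 g × 0.793 = 175.73 g.
M(Cl2) = 2(35.45) = 70.90 g/mol.
M(NaCl) = 22.99 + 35.45 = 58.44 g/mol.
n(Cl2) = 175.73 g / 70.90 g/mol = 2.4785 mol.
From the equation the Cl2:NaCl mole ratio is 1:2, so n(NaCl) = 2.4785 × 2/1 = 4.9571 mol.
Mass of NaCl = 4.9571 mol × 58.44 g/mol = 289.69 g.

289.7 g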